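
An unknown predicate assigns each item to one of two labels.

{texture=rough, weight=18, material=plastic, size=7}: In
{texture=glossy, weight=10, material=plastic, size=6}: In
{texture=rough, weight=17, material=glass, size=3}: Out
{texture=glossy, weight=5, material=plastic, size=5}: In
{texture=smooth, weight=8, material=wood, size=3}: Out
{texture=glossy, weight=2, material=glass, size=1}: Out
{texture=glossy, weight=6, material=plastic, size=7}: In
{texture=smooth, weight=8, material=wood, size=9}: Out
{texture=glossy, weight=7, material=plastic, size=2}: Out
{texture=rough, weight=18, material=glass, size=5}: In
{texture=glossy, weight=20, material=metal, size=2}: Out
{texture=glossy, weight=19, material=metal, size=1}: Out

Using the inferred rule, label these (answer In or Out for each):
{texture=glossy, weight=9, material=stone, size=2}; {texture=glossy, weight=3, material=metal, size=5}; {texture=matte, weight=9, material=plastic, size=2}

The rule appears to be: size ≥ 5 AND size ≤ 7.

Out, In, Out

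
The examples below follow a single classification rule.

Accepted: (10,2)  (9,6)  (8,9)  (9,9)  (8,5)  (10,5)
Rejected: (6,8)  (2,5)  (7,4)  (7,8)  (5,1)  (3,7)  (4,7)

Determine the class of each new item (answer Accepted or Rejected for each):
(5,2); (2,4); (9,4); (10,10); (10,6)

Rejected, Rejected, Accepted, Accepted, Accepted

The common property of the 'Accepted' items is: first ≥ 8. No 'Rejected' item has it.
(5,2): first 5 — does not fit, so Rejected. (2,4): first 2 — does not fit, so Rejected. (9,4): first 9 — has this property, so Accepted. (10,10): first 10 — has this property, so Accepted. (10,6): first 10 — has this property, so Accepted.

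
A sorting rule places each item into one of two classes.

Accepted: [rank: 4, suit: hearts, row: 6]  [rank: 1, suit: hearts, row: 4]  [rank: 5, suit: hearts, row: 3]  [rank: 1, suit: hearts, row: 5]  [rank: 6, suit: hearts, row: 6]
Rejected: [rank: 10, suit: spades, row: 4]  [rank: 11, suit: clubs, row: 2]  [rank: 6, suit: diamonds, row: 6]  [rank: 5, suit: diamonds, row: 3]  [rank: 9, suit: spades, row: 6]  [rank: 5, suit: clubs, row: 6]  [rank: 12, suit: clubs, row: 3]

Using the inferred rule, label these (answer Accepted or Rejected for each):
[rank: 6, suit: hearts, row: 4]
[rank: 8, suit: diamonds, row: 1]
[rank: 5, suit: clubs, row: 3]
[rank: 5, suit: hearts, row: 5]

The rule appears to be: suit is hearts.
[rank: 6, suit: hearts, row: 4]: Accepted (suit is hearts).
[rank: 8, suit: diamonds, row: 1]: Rejected (suit is diamonds).
[rank: 5, suit: clubs, row: 3]: Rejected (suit is clubs).
[rank: 5, suit: hearts, row: 5]: Accepted (suit is hearts).

Accepted, Rejected, Rejected, Accepted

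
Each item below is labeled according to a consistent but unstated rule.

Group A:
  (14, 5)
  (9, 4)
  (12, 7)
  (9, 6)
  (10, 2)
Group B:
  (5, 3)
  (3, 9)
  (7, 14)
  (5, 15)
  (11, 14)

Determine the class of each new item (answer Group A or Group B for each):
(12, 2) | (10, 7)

Group A, Group A

One predicate separates the groups cleanly: first > second AND sum ≥ 12.
(12, 2) — 12 > 2, 12+2 = 14, hence Group A.
(10, 7) — 10 > 7, 10+7 = 17, hence Group A.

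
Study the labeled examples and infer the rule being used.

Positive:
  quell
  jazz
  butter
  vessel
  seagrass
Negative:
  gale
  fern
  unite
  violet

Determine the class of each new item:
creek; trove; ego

Positive, Negative, Negative

One predicate separates the groups cleanly: has a double letter.
creek: Positive ('ee' doubled). trove: Negative (no doubled letter). ego: Negative (no doubled letter).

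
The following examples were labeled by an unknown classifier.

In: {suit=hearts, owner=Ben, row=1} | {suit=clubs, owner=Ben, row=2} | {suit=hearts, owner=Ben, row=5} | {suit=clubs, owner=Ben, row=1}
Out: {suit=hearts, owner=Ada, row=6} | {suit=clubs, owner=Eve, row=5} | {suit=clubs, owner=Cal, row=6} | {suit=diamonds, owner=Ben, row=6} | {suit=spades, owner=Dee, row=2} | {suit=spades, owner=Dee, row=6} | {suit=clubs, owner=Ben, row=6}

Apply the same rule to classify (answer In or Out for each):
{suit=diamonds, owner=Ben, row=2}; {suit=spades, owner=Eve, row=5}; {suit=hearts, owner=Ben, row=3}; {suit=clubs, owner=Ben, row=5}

One predicate separates the groups cleanly: owner is Ben AND row ≤ 5.

In, Out, In, In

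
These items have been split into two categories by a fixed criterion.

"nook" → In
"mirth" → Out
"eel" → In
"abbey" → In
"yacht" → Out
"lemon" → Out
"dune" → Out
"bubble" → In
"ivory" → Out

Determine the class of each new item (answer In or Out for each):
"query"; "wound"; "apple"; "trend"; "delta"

Out, Out, In, Out, Out

One predicate separates the groups cleanly: has a double letter.
"query" → no doubled letter → Out. "wound" → no doubled letter → Out. "apple" → 'pp' doubled → In. "trend" → no doubled letter → Out. "delta" → no doubled letter → Out.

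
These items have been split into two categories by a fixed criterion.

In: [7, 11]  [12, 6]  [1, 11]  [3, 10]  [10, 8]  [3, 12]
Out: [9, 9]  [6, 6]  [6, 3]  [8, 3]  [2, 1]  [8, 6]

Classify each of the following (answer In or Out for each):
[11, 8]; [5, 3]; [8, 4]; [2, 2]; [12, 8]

The classifier is using: max ≥ 10.

In, Out, Out, Out, In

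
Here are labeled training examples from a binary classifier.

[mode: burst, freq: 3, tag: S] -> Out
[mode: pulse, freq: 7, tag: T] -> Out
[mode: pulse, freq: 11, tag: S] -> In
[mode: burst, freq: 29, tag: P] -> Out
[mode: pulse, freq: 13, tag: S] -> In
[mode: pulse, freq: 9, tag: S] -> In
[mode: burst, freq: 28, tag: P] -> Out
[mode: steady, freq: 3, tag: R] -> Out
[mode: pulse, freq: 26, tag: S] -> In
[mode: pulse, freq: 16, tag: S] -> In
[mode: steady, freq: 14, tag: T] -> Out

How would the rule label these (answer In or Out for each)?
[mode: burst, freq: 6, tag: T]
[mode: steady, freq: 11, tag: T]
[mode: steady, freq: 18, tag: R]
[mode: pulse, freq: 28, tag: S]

'In' ⟺ mode is pulse AND tag is S.

Out, Out, Out, In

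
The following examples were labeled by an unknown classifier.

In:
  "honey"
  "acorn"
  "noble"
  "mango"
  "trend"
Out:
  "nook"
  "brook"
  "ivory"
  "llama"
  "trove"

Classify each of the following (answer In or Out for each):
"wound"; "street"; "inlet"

Every 'In' example satisfies: odd length AND contains 'n'. None of the 'Out' examples do.

In, Out, In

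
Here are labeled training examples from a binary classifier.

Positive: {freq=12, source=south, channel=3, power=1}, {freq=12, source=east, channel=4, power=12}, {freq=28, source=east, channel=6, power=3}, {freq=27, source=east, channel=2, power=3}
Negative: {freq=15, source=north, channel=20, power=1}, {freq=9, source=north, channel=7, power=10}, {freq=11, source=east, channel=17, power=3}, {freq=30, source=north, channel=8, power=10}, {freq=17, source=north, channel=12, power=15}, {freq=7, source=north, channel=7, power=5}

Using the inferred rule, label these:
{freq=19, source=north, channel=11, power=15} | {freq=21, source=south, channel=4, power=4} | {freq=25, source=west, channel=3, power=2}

Negative, Positive, Positive

The distinguishing property — channel ≤ 6 — holds for all the 'Positive' cases and none of the 'Negative' cases.
{freq=19, source=north, channel=11, power=15}: channel = 11 — lacks this property, so Negative. {freq=21, source=south, channel=4, power=4}: channel = 4 — has this property, so Positive. {freq=25, source=west, channel=3, power=2}: channel = 3 — has this property, so Positive.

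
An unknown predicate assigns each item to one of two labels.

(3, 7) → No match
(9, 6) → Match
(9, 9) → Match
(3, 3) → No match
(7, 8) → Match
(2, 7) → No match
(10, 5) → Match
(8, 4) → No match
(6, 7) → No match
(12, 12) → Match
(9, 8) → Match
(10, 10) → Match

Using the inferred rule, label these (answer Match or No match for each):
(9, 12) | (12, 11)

Every 'Match' example satisfies: sum ≥ 15. None of the 'No match' examples do.
(9, 12): Match (9+12 = 21).
(12, 11): Match (12+11 = 23).

Match, Match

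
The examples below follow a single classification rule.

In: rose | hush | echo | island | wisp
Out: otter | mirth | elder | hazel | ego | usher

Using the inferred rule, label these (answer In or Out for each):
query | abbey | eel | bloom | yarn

Out, Out, Out, Out, In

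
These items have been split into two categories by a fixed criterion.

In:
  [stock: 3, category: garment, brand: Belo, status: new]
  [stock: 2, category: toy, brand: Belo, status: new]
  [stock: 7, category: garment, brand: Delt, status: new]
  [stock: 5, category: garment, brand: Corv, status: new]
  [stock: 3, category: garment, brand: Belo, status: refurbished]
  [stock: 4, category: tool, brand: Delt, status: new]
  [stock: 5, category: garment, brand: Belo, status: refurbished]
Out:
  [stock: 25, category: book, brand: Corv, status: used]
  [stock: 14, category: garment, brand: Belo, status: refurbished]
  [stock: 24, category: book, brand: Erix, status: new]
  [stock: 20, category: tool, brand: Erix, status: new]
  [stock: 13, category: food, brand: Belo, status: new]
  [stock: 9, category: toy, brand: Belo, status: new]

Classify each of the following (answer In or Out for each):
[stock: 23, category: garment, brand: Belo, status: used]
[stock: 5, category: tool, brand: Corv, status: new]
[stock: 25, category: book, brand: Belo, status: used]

Out, In, Out

A rule that fits every label: stock ≤ 7 — true of each 'In' example, false of each 'Out' one.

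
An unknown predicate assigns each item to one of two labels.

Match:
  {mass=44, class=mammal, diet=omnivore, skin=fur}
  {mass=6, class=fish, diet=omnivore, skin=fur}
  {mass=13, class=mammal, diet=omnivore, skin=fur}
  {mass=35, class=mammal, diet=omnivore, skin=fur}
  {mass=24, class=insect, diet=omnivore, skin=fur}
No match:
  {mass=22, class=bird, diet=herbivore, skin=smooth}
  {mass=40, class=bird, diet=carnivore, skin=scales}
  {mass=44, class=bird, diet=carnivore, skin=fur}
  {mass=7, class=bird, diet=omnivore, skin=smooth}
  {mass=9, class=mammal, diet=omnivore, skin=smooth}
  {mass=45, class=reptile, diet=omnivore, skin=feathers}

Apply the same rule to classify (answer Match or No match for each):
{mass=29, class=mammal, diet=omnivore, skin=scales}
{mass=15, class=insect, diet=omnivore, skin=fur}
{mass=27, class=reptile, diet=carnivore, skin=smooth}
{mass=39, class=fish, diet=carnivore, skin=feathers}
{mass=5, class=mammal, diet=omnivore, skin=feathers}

One predicate separates the groups cleanly: skin is fur AND diet is omnivore.
{mass=29, class=mammal, diet=omnivore, skin=scales} → skin is scales, diet is omnivore → No match.
{mass=15, class=insect, diet=omnivore, skin=fur} → skin is fur, diet is omnivore → Match.
{mass=27, class=reptile, diet=carnivore, skin=smooth} → skin is smooth, diet is carnivore → No match.
{mass=39, class=fish, diet=carnivore, skin=feathers} → skin is feathers, diet is carnivore → No match.
{mass=5, class=mammal, diet=omnivore, skin=feathers} → skin is feathers, diet is omnivore → No match.

No match, Match, No match, No match, No match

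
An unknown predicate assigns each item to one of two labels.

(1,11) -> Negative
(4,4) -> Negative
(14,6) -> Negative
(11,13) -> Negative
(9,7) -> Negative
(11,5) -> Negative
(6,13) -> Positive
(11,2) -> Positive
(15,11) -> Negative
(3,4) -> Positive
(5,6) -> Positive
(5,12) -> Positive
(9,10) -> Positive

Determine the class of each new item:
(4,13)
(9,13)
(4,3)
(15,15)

The distinguishing property — sum is odd — holds for all the 'Positive' cases and none of the 'Negative' cases.
(4,13): Positive (4+13 = 17).
(9,13): Negative (9+13 = 22).
(4,3): Positive (4+3 = 7).
(15,15): Negative (15+15 = 30).

Positive, Negative, Positive, Negative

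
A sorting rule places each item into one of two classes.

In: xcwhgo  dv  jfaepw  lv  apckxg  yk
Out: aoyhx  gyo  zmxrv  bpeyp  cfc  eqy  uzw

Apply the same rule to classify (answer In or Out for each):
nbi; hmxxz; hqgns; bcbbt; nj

All 'In' examples share one property — even length — and every 'Out' example lacks it.
nbi: Out (length 3).
hmxxz: Out (length 5).
hqgns: Out (length 5).
bcbbt: Out (length 5).
nj: In (length 2).

Out, Out, Out, Out, In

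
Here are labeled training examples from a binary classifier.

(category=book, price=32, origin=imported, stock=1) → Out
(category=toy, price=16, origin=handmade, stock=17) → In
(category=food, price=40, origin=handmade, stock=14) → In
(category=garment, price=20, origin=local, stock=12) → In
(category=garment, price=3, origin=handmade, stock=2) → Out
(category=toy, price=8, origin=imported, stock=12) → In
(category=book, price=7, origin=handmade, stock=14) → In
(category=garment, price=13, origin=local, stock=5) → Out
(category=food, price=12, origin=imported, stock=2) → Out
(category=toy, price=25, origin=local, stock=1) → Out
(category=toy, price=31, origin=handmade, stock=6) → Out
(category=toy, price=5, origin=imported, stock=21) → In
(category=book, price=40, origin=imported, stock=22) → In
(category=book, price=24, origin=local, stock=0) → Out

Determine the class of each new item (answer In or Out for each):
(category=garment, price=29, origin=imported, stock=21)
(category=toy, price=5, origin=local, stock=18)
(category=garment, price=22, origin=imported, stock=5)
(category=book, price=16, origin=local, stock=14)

In, In, Out, In

The simplest hypothesis consistent with all the labels is: stock ≥ 12.
In: (category=garment, price=29, origin=imported, stock=21), since stock = 21.
In: (category=toy, price=5, origin=local, stock=18), since stock = 18.
Out: (category=garment, price=22, origin=imported, stock=5), since stock = 5.
In: (category=book, price=16, origin=local, stock=14), since stock = 14.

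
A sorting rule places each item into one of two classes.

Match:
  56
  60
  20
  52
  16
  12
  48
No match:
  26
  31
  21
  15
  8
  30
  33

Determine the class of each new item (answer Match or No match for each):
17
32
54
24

No match, Match, No match, Match

All 'Match' examples share one property — multiple of 4 AND at least 12 — and every 'No match' example lacks it.
17: 17 = 4·4 + 1, 17 ≥ 12 — fails the rule, so No match. 32: 32 = 4·8, 32 ≥ 12 — meets the rule, so Match. 54: 54 = 4·13 + 2, 54 ≥ 12 — fails the rule, so No match. 24: 24 = 4·6, 24 ≥ 12 — meets the rule, so Match.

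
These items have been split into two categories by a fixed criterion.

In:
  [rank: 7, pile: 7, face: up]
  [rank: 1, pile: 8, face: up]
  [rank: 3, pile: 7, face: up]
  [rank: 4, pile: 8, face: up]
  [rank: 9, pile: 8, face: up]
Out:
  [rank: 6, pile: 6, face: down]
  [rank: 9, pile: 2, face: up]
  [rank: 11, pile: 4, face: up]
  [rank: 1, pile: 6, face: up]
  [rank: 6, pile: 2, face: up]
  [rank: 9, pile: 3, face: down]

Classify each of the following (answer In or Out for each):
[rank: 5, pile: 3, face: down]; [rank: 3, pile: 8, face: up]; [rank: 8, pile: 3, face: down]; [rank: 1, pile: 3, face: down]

A rule that fits every label: pile ≥ 7 — true of each 'In' example, false of each 'Out' one.

Out, In, Out, Out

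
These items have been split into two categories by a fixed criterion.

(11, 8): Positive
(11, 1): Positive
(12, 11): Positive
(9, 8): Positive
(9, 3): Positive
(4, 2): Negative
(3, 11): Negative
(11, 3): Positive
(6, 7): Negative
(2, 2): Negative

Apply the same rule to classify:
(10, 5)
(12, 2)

The distinguishing property — first ≥ 7 — holds for all the 'Positive' cases and none of the 'Negative' cases.
(10, 5): Positive (first 10).
(12, 2): Positive (first 12).

Positive, Positive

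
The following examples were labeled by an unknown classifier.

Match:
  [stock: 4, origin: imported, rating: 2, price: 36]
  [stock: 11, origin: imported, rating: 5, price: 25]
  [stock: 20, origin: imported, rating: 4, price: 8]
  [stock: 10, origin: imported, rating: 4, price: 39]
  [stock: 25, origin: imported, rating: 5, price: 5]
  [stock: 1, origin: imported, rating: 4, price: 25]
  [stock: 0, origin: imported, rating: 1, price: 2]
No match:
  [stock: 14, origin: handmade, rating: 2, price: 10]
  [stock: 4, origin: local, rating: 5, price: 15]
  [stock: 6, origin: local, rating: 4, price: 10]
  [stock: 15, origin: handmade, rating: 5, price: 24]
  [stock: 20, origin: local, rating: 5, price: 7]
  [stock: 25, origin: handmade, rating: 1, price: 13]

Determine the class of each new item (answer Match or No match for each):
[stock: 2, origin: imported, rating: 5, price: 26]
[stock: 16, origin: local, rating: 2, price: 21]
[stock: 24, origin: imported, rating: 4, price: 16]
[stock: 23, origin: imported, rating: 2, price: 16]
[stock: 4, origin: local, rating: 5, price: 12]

Match, No match, Match, Match, No match

One predicate separates the groups cleanly: origin is imported.
Match: [stock: 2, origin: imported, rating: 5, price: 26], since origin is imported. No match: [stock: 16, origin: local, rating: 2, price: 21], since origin is local. Match: [stock: 24, origin: imported, rating: 4, price: 16], since origin is imported. Match: [stock: 23, origin: imported, rating: 2, price: 16], since origin is imported. No match: [stock: 4, origin: local, rating: 5, price: 12], since origin is local.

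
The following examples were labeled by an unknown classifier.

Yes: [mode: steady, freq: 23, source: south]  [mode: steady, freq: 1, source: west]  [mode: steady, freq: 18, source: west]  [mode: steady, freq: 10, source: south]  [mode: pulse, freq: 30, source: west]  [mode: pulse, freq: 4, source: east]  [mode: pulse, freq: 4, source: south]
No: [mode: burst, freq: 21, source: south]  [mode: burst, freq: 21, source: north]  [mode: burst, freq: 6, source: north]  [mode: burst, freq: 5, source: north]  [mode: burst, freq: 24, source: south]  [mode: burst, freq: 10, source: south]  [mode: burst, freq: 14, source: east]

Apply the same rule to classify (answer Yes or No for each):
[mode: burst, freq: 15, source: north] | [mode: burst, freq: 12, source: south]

Rule: mode is not burst. This holds for each 'Yes' example and fails for each 'No' one.

No, No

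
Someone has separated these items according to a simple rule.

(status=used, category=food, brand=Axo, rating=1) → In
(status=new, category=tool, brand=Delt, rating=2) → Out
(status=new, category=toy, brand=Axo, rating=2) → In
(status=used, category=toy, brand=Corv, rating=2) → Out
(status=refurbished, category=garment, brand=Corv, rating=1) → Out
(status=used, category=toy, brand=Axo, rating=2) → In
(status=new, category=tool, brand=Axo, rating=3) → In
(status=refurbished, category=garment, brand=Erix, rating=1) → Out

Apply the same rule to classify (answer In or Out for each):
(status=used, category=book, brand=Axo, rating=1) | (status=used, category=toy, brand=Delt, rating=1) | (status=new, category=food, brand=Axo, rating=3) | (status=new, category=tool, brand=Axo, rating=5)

In, Out, In, In

Rule: brand is Axo. This holds for each 'In' example and fails for each 'Out' one.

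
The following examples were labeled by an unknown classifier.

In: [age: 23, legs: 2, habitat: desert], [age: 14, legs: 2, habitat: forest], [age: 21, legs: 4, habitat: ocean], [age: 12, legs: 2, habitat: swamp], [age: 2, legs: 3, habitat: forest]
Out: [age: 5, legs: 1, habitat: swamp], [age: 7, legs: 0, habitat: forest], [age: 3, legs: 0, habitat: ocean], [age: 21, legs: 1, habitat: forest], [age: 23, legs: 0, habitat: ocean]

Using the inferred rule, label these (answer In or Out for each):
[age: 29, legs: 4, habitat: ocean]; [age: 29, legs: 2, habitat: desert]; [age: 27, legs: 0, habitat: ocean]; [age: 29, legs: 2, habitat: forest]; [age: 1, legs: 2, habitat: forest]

The distinguishing property — legs ≥ 2 — holds for all the 'In' cases and none of the 'Out' cases.

In, In, Out, In, In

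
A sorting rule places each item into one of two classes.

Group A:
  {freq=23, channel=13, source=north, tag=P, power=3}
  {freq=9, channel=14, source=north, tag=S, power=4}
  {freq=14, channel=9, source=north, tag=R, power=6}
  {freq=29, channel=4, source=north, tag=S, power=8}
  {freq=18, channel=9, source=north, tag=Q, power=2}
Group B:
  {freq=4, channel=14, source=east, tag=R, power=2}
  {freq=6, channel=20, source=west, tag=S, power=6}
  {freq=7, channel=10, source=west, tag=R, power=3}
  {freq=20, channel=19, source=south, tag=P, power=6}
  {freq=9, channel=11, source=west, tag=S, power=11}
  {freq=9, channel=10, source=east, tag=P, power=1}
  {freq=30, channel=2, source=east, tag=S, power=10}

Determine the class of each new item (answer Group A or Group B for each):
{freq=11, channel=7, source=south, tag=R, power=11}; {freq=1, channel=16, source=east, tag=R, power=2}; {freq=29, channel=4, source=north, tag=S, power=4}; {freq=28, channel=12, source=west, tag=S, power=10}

The classifier is using: source is north.
{freq=11, channel=7, source=south, tag=R, power=11} → source is south → Group B. {freq=1, channel=16, source=east, tag=R, power=2} → source is east → Group B. {freq=29, channel=4, source=north, tag=S, power=4} → source is north → Group A. {freq=28, channel=12, source=west, tag=S, power=10} → source is west → Group B.

Group B, Group B, Group A, Group B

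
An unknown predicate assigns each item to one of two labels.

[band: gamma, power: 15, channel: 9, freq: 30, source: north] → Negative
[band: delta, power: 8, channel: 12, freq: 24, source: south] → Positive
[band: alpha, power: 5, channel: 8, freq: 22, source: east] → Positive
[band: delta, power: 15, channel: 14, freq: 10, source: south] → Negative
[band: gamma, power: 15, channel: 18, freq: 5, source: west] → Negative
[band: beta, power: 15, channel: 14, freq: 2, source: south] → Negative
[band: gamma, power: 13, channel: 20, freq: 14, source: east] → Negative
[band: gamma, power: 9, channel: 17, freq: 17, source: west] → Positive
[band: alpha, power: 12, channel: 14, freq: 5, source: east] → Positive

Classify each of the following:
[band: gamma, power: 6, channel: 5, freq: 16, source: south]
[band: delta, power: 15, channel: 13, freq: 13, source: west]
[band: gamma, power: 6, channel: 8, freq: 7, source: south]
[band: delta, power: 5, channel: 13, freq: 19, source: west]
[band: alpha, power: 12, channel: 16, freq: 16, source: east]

Positive, Negative, Positive, Positive, Positive

The pattern is that an item is 'Positive' exactly when: power ≤ 12.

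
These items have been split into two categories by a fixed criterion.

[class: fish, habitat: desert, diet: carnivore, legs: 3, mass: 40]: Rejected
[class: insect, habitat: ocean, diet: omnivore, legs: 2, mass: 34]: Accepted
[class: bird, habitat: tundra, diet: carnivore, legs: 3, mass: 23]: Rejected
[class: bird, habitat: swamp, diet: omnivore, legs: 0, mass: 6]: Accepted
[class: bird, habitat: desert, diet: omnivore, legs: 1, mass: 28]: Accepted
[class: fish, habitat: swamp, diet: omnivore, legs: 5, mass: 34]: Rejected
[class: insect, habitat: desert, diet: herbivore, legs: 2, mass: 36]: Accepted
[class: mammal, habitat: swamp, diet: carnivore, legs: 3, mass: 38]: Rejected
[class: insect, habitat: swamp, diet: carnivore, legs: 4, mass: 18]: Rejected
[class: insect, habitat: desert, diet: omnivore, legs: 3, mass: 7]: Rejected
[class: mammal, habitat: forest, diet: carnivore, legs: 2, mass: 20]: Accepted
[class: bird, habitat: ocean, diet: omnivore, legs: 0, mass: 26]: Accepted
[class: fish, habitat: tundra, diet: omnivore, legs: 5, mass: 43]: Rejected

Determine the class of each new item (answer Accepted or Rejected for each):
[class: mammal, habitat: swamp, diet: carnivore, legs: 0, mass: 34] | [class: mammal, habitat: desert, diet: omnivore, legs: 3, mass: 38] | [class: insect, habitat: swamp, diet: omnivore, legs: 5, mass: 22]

Accepted, Rejected, Rejected

The classifier is using: legs ≤ 2.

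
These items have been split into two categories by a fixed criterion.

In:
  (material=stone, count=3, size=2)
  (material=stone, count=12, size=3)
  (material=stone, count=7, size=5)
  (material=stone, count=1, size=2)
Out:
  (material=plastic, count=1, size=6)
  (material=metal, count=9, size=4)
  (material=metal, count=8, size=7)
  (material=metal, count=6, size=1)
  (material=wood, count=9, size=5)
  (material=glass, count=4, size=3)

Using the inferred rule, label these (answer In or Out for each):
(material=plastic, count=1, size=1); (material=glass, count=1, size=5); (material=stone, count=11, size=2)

Out, Out, In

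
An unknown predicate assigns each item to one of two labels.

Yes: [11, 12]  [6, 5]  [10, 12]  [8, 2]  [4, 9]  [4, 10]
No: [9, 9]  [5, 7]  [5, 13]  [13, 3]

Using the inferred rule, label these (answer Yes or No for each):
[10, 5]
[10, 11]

Yes, Yes

Comparing the two groups points to one rule — product is even.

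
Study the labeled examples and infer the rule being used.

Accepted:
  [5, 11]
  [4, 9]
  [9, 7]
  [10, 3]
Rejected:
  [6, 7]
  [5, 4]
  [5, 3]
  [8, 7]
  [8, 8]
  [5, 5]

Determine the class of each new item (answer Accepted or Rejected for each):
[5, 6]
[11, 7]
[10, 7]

Rejected, Accepted, Accepted

The rule appears to be: max ≥ 9.
[5, 6]: max 6, doesn't match → Rejected.
[11, 7]: max 11, satisfies this → Accepted.
[10, 7]: max 10, satisfies this → Accepted.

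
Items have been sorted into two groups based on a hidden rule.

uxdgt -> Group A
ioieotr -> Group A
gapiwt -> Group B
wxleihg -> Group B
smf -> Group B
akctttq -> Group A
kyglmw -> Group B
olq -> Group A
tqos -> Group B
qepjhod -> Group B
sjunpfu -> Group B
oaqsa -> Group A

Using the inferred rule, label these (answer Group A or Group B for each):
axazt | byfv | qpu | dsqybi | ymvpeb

Comparing the two groups points to one rule — starts with a vowel.

Group A, Group B, Group B, Group B, Group B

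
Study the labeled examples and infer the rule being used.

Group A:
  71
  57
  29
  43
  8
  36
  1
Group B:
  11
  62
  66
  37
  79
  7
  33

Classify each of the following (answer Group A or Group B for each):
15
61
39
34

Rule: ≡ 1 (mod 7). This holds for each 'Group A' example and fails for each 'Group B' one.

Group A, Group B, Group B, Group B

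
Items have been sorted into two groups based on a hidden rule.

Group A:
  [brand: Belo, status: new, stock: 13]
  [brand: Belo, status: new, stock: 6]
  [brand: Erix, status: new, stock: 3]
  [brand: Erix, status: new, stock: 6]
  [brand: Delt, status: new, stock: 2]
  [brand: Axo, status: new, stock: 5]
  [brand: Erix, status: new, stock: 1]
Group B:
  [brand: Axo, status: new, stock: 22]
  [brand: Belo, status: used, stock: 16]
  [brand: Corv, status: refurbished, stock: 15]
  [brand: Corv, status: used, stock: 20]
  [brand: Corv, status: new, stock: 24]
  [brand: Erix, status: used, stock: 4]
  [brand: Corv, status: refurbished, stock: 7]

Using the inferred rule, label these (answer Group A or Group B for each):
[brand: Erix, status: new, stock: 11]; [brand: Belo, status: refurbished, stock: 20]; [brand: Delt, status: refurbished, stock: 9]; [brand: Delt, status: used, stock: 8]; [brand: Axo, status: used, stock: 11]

Rule: status is new AND stock ≤ 13. This holds for each 'Group A' example and fails for each 'Group B' one.
[brand: Erix, status: new, stock: 11]: Group A (status is new, stock = 11). [brand: Belo, status: refurbished, stock: 20]: Group B (status is refurbished, stock = 20). [brand: Delt, status: refurbished, stock: 9]: Group B (status is refurbished, stock = 9). [brand: Delt, status: used, stock: 8]: Group B (status is used, stock = 8). [brand: Axo, status: used, stock: 11]: Group B (status is used, stock = 11).

Group A, Group B, Group B, Group B, Group B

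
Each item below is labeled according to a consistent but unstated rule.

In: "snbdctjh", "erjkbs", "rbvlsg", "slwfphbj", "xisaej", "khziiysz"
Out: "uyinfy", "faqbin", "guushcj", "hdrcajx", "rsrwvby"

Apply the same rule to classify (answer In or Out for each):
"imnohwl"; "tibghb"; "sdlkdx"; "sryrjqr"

The rule appears to be: even length AND contains 's'.
Out: "imnohwl", since length 7, no 's'. Out: "tibghb", since length 6, no 's'. In: "sdlkdx", since length 6, has 's'. Out: "sryrjqr", since length 7, has 's'.

Out, Out, In, Out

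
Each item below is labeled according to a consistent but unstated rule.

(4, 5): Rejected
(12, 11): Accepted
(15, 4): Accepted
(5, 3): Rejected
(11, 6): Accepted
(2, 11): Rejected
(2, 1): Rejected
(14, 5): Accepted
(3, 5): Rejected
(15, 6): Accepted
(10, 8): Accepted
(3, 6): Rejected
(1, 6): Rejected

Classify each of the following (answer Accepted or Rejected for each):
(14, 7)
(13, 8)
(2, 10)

Accepted, Accepted, Rejected

The distinguishing property — sum ≥ 17 — holds for all the 'Accepted' cases and none of the 'Rejected' cases.
Accepted: (14, 7), since 14+7 = 21.
Accepted: (13, 8), since 13+8 = 21.
Rejected: (2, 10), since 2+10 = 12.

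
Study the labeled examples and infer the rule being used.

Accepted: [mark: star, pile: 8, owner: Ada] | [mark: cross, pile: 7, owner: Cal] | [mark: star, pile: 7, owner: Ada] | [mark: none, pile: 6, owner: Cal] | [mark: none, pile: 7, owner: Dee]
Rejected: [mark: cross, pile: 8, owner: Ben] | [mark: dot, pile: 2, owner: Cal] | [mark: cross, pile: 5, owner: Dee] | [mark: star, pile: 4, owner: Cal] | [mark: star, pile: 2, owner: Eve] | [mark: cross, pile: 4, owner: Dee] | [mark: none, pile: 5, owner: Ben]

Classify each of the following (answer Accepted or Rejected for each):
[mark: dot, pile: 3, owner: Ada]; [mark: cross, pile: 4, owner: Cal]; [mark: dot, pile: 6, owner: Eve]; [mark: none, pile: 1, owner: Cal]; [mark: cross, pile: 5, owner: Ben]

Rejected, Rejected, Accepted, Rejected, Rejected

The pattern is that an item is 'Accepted' exactly when: owner is not Ben AND pile ≥ 6.
[mark: dot, pile: 3, owner: Ada]: owner is Ada, pile = 3, fails the rule → Rejected. [mark: cross, pile: 4, owner: Cal]: owner is Cal, pile = 4, fails the rule → Rejected. [mark: dot, pile: 6, owner: Eve]: owner is Eve, pile = 6, matches → Accepted. [mark: none, pile: 1, owner: Cal]: owner is Cal, pile = 1, fails the rule → Rejected. [mark: cross, pile: 5, owner: Ben]: owner is Ben, pile = 5, fails the rule → Rejected.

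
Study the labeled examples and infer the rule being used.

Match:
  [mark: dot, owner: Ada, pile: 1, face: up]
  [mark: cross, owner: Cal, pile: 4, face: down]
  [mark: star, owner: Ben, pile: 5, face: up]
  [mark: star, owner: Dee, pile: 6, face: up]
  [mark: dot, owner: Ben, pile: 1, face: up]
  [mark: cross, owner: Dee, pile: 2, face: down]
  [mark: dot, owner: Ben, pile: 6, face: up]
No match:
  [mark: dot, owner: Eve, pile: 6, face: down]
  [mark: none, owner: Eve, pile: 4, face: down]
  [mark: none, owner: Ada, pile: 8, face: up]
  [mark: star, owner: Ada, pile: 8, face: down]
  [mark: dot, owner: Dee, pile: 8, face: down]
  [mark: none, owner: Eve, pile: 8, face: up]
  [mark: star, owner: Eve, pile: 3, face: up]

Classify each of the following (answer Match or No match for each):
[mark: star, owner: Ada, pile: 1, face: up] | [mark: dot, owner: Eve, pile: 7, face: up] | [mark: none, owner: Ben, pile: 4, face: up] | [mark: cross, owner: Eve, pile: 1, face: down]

The simplest hypothesis consistent with all the labels is: owner is not Eve AND pile ≤ 6.

Match, No match, Match, No match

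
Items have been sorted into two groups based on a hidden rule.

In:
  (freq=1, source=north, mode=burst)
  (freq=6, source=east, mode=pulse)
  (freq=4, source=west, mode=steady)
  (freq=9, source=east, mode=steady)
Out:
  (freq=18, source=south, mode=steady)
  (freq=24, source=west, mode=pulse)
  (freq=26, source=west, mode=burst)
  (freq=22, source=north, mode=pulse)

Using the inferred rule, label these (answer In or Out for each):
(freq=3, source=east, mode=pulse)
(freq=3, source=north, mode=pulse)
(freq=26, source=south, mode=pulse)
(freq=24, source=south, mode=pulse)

In, In, Out, Out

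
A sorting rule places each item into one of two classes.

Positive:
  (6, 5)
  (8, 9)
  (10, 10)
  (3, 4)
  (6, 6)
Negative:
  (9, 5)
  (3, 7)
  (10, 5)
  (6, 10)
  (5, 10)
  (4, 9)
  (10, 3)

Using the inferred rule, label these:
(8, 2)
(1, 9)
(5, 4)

The classifier is using: |first − second| ≤ 1.
(8, 2) → |8−2| = 6 → Negative. (1, 9) → |1−9| = 8 → Negative. (5, 4) → |5−4| = 1 → Positive.

Negative, Negative, Positive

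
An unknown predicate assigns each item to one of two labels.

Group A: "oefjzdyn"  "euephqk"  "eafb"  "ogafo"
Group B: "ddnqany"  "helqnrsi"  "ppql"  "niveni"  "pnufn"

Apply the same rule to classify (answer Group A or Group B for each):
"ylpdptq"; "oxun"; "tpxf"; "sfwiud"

Group B, Group A, Group B, Group B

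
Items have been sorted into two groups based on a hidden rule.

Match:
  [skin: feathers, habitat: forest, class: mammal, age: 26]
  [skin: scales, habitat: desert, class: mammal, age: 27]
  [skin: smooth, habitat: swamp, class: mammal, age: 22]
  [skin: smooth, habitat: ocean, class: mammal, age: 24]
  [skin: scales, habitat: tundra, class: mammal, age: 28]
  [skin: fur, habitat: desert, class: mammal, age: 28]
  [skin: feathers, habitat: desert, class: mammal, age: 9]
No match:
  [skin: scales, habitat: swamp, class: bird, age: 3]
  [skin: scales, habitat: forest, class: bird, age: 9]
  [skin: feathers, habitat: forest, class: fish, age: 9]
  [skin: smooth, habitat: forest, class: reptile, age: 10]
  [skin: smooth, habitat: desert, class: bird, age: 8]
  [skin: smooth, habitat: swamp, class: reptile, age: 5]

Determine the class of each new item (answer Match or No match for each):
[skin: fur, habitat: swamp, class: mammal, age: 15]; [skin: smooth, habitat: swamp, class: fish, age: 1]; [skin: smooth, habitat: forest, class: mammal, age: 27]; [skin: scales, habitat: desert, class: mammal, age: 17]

Match, No match, Match, Match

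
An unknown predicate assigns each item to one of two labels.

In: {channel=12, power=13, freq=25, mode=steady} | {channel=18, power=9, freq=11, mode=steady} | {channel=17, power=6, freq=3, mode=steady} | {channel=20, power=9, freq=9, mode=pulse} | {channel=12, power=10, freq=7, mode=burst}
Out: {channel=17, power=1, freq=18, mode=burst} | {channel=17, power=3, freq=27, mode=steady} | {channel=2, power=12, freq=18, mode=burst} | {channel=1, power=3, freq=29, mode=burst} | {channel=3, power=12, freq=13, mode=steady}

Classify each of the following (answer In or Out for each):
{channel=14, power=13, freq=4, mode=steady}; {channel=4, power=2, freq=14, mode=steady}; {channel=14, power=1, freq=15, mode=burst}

In, Out, Out

The common property of the 'In' items is: power ≥ 6 AND channel ≥ 12. No 'Out' item has it.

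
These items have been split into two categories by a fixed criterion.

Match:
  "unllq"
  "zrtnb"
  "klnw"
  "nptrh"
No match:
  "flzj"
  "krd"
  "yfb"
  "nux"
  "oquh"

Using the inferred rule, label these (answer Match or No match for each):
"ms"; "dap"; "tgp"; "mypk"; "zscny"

The classifier is using: length ≥ 4 AND contains 'n'.
"ms": length 2, no 'n', does not pass → No match.
"dap": length 3, no 'n', does not pass → No match.
"tgp": length 3, no 'n', does not pass → No match.
"mypk": length 4, no 'n', does not pass → No match.
"zscny": length 5, has 'n', has this property → Match.

No match, No match, No match, No match, Match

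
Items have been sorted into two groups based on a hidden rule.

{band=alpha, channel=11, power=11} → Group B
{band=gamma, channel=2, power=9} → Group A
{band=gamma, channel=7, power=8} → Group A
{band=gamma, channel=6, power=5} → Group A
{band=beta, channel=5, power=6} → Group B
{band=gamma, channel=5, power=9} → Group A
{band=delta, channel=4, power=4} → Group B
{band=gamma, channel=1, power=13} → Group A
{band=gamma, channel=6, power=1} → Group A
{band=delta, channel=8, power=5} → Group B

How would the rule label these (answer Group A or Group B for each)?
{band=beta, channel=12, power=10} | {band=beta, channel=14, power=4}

The rule appears to be: band is gamma.
{band=beta, channel=12, power=10}: Group B (band is beta).
{band=beta, channel=14, power=4}: Group B (band is beta).

Group B, Group B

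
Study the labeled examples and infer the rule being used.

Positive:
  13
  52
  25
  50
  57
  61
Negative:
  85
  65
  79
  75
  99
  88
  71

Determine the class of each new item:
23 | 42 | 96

All 'Positive' examples share one property — at most 61 — and every 'Negative' example lacks it.
Positive: 23, since 23 ≤ 61. Positive: 42, since 42 ≤ 61. Negative: 96, since 96 > 61.

Positive, Positive, Negative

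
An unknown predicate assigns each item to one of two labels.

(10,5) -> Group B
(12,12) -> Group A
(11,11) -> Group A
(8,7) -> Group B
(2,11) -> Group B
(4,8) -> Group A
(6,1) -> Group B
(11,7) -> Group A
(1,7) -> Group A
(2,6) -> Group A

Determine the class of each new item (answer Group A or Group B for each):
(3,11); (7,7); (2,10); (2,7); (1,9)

Group A, Group A, Group A, Group B, Group A

The common property of the 'Group A' items is: sum is even. No 'Group B' item has it.
(3,11): 3+11 = 14 — checks out, so Group A.
(7,7): 7+7 = 14 — checks out, so Group A.
(2,10): 2+10 = 12 — checks out, so Group A.
(2,7): 2+7 = 9 — doesn't qualify, so Group B.
(1,9): 1+9 = 10 — checks out, so Group A.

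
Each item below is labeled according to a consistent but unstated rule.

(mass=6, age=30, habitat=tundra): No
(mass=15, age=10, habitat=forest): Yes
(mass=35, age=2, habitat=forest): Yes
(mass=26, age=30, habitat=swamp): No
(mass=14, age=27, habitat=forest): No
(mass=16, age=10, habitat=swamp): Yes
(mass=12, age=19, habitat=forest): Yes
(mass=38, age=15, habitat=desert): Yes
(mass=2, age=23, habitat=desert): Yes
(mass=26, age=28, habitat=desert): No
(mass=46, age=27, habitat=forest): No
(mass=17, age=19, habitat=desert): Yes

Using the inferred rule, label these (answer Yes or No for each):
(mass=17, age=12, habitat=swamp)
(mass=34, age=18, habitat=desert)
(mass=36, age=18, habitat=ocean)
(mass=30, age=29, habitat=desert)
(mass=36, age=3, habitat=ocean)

Yes, Yes, Yes, No, Yes

The common property of the 'Yes' items is: age ≤ 23. No 'No' item has it.
(mass=17, age=12, habitat=swamp): age = 12, qualifies → Yes.
(mass=34, age=18, habitat=desert): age = 18, qualifies → Yes.
(mass=36, age=18, habitat=ocean): age = 18, qualifies → Yes.
(mass=30, age=29, habitat=desert): age = 29, doesn't match → No.
(mass=36, age=3, habitat=ocean): age = 3, qualifies → Yes.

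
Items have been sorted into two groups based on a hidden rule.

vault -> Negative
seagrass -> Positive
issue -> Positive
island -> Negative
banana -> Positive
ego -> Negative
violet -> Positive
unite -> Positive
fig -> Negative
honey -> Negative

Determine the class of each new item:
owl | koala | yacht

Negative, Positive, Negative

Every 'Positive' example satisfies: has ≥ 3 vowels. None of the 'Negative' examples do.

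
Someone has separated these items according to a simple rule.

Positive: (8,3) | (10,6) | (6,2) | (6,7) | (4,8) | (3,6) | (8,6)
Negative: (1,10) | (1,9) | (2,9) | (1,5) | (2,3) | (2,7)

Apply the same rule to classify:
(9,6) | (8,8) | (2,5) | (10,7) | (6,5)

Positive, Positive, Negative, Positive, Positive

The common property of the 'Positive' items is: first ≥ 3. No 'Negative' item has it.
(9,6): first 9, has this property → Positive. (8,8): first 8, has this property → Positive. (2,5): first 2, does not pass → Negative. (10,7): first 10, has this property → Positive. (6,5): first 6, has this property → Positive.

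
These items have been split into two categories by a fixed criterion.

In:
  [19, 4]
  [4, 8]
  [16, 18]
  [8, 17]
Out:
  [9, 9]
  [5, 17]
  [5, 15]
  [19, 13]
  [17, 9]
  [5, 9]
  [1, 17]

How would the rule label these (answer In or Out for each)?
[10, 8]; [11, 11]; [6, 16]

In, Out, In

The distinguishing property — product is even — holds for all the 'In' cases and none of the 'Out' cases.
[10, 8]: In (10·8 = 80).
[11, 11]: Out (11·11 = 121).
[6, 16]: In (6·16 = 96).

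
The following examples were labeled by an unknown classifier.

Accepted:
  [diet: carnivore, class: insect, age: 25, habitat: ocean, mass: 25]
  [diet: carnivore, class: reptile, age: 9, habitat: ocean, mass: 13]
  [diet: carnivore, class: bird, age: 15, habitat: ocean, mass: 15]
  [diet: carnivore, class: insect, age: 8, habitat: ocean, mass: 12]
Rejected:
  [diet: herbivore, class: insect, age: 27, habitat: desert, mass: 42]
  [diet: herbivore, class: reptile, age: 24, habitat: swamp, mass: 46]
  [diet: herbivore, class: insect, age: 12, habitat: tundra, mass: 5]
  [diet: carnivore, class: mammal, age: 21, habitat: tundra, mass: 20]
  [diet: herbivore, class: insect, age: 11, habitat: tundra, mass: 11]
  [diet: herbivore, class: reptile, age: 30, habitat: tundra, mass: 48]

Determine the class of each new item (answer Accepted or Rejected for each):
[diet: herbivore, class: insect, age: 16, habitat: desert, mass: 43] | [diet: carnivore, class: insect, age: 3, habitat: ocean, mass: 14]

The pattern is that an item is 'Accepted' exactly when: habitat is ocean.
[diet: herbivore, class: insect, age: 16, habitat: desert, mass: 43]: Rejected (habitat is desert).
[diet: carnivore, class: insect, age: 3, habitat: ocean, mass: 14]: Accepted (habitat is ocean).

Rejected, Accepted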